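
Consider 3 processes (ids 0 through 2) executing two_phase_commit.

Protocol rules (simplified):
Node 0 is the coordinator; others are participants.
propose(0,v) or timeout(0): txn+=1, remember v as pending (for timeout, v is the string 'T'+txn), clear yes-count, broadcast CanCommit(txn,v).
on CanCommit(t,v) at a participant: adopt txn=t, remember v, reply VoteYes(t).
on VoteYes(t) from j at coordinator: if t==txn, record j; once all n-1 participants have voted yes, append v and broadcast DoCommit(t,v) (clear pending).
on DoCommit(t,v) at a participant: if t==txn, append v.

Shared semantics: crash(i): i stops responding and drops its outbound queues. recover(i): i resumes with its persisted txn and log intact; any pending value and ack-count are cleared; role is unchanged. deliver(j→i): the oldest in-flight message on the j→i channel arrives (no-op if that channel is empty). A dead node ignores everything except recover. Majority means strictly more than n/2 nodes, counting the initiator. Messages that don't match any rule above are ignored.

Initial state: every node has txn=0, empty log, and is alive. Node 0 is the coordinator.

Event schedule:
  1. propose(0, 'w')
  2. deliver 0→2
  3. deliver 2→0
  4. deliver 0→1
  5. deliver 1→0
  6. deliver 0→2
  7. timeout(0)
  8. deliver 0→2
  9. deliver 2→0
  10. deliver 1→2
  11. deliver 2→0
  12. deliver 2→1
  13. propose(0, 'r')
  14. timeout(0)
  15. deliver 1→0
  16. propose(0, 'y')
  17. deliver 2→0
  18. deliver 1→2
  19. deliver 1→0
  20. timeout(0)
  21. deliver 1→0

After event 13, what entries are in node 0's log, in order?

w

step 1 propose(0,'w'): 0={coor,t=1,log=-}
step 2 deliver 0→2: 2={part,t=1,log=-}
step 3 deliver 2→0: —
step 4 deliver 0→1: 1={part,t=1,log=-}
step 5 deliver 1→0: 0={coor,t=1,log=w}
step 6 deliver 0→2: 2={part,t=1,log=w}
step 7 timeout(0): 0={coor,t=2,log=w}
step 8 deliver 0→2: 2={part,t=2,log=w}
step 9 deliver 2→0: —
step 10 deliver 1→2: —
step 11 deliver 2→0: —
step 12 deliver 2→1: —
step 13 propose(0,'r'): 0={coor,t=3,log=w}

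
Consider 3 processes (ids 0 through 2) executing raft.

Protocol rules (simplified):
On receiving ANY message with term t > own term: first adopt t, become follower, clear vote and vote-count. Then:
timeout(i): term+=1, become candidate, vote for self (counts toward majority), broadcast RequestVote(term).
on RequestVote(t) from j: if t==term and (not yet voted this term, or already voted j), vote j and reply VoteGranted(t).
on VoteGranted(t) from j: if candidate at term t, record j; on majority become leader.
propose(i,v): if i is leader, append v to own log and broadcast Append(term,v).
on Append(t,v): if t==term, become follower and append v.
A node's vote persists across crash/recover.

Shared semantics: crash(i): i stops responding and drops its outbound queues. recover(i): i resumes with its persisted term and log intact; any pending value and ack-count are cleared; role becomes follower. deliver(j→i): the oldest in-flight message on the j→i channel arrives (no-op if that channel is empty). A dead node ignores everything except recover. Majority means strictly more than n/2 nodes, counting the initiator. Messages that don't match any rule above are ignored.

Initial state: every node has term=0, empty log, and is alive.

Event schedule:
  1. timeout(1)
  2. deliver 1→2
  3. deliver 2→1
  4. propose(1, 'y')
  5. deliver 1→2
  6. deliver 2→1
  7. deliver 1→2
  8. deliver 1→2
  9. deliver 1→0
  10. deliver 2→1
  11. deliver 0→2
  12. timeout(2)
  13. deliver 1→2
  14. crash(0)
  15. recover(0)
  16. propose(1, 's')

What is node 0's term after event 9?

1

after 1 — timeout(1): n1:cand/t1/[-]
after 2 — deliver 1→2: n2:foll/t1/[-]
after 3 — deliver 2→1: n1:lead/t1/[-]
after 4 — propose(1,'y'): n1:lead/t1/[y]
after 5 — deliver 1→2: n2:foll/t1/[y]
after 6 — deliver 2→1: ·
after 7 — deliver 1→2: ·
after 8 — deliver 1→2: ·
after 9 — deliver 1→0: n0:foll/t1/[-]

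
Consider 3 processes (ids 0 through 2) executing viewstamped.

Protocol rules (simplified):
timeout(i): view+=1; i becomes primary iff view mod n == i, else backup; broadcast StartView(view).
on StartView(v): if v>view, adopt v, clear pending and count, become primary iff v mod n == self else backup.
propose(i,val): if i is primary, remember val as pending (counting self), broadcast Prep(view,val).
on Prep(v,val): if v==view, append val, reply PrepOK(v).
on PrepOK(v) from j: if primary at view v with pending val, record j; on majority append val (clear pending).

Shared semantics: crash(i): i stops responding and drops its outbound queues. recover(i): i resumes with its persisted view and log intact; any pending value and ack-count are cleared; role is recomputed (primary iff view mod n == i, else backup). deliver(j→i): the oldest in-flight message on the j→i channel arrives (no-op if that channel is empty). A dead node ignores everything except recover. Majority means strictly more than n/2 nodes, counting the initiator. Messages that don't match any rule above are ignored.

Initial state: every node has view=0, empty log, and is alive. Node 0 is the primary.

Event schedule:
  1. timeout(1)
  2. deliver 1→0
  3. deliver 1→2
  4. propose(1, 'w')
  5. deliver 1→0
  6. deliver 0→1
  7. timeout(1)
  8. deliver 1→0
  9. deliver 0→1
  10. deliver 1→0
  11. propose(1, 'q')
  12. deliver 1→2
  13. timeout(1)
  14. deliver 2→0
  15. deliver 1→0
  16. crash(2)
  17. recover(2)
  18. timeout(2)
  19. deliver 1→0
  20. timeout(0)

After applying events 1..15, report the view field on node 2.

1

after 1 — timeout(1): n1:prim/v1/[-]
after 2 — deliver 1→0: n0:back/v1/[-]
after 3 — deliver 1→2: n2:back/v1/[-]
after 4 — propose(1,'w'): ·
after 5 — deliver 1→0: n0:back/v1/[w]
after 6 — deliver 0→1: n1:prim/v1/[w]
after 7 — timeout(1): n1:back/v2/[w]
after 8 — deliver 1→0: n0:back/v2/[w]
after 9 — deliver 0→1: ·
after 10 — deliver 1→0: ·
after 11 — propose(1,'q'): ·
after 12 — deliver 1→2: n2:back/v1/[w]
after 13 — timeout(1): n1:back/v3/[w]
after 14 — deliver 2→0: ·
after 15 — deliver 1→0: n0:prim/v3/[w]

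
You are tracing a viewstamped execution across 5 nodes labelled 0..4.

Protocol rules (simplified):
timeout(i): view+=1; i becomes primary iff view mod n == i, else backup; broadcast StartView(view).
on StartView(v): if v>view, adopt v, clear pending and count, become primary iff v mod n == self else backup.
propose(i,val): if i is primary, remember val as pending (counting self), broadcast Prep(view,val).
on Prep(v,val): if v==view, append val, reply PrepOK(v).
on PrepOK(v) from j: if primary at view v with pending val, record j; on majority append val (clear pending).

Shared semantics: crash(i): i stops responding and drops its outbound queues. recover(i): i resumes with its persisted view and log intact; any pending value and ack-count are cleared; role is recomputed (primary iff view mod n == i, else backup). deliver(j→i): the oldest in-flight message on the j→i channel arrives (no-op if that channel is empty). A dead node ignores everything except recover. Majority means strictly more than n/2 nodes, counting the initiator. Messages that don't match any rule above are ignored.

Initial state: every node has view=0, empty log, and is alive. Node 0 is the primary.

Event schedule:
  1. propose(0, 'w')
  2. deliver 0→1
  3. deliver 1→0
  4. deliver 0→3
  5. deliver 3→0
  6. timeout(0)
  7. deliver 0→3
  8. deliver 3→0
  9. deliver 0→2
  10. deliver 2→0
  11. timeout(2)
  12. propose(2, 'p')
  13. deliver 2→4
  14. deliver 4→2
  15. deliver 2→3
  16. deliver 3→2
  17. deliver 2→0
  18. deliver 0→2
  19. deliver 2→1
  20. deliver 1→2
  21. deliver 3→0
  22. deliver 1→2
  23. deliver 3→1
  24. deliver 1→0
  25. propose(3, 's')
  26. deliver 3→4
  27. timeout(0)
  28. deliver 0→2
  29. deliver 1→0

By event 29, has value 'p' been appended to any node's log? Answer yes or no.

e1 propose(0,'w'): ·
e2 deliver 0→1: 1[back,v=0,w]
e3 deliver 1→0: ·
e4 deliver 0→3: 3[back,v=0,w]
e5 deliver 3→0: 0[prim,v=0,w]
e6 timeout(0): 0[back,v=1,w]
e7 deliver 0→3: 3[back,v=1,w]
e8 deliver 3→0: ·
e9 deliver 0→2: 2[back,v=0,w]
e10 deliver 2→0: ·
e11 timeout(2): 2[back,v=1,w]
e12 propose(2,'p'): ·
e13 deliver 2→4: 4[back,v=1,-]
e14 deliver 4→2: ·
e15 deliver 2→3: ·
e16 deliver 3→2: ·
e17 deliver 2→0: ·
e18 deliver 0→2: ·
e19 deliver 2→1: 1[prim,v=1,w]
e20 deliver 1→2: ·
e21 deliver 3→0: ·
e22 deliver 1→2: ·
e23 deliver 3→1: ·
e24 deliver 1→0: ·
e25 propose(3,'s'): ·
e26 deliver 3→4: ·
e27 timeout(0): 0[back,v=2,w]
e28 deliver 0→2: 2[prim,v=2,w]
e29 deliver 1→0: ·

no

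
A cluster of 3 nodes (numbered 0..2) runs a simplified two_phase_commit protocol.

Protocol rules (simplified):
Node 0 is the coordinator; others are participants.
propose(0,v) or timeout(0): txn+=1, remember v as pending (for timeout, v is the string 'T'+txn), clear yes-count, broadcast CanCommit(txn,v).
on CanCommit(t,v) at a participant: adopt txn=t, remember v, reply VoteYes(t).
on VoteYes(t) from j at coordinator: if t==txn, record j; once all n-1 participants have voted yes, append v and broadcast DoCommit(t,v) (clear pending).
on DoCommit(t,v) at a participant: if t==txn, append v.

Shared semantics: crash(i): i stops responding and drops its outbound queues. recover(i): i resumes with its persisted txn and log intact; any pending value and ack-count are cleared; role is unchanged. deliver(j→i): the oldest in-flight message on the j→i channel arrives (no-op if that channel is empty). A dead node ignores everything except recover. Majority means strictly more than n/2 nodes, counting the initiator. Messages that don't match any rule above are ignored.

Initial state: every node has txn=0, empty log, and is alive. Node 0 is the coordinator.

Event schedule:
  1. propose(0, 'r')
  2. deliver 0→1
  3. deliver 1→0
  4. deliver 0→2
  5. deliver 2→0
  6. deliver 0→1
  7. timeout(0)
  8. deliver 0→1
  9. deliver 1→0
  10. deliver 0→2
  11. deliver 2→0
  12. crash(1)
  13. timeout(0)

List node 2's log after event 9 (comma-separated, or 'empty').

e1 propose(0,'r'): 0[coor,t=1,-]
e2 deliver 0→1: 1[part,t=1,-]
e3 deliver 1→0: ·
e4 deliver 0→2: 2[part,t=1,-]
e5 deliver 2→0: 0[coor,t=1,r]
e6 deliver 0→1: 1[part,t=1,r]
e7 timeout(0): 0[coor,t=2,r]
e8 deliver 0→1: 1[part,t=2,r]
e9 deliver 1→0: ·

empty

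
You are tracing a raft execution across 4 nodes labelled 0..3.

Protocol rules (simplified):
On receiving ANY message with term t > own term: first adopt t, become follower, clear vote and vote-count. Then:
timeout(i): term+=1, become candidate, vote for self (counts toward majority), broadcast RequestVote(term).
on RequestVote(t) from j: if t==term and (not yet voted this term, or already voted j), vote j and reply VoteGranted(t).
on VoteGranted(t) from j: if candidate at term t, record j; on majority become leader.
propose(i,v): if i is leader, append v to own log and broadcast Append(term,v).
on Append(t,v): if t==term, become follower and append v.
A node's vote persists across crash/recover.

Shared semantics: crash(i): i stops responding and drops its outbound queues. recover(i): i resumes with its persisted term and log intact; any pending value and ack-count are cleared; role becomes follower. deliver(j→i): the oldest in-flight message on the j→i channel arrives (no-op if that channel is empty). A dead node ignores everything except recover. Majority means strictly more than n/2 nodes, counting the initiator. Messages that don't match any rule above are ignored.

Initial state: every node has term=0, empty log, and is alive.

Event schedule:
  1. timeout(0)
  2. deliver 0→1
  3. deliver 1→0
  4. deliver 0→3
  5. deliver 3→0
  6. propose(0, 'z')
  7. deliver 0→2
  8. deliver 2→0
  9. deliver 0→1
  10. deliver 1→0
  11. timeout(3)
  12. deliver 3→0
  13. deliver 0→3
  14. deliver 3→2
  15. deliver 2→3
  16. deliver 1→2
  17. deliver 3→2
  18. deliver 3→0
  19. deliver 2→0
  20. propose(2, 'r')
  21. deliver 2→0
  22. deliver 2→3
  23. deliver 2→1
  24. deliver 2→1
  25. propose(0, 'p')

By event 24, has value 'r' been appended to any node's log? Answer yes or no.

e1 timeout(0): 0[cand,t=1,-]
e2 deliver 0→1: 1[foll,t=1,-]
e3 deliver 1→0: ·
e4 deliver 0→3: 3[foll,t=1,-]
e5 deliver 3→0: 0[lead,t=1,-]
e6 propose(0,'z'): 0[lead,t=1,z]
e7 deliver 0→2: 2[foll,t=1,-]
e8 deliver 2→0: ·
e9 deliver 0→1: 1[foll,t=1,z]
e10 deliver 1→0: ·
e11 timeout(3): 3[cand,t=2,-]
e12 deliver 3→0: 0[foll,t=2,z]
e13 deliver 0→3: ·
e14 deliver 3→2: 2[foll,t=2,-]
e15 deliver 2→3: ·
e16 deliver 1→2: ·
e17 deliver 3→2: ·
e18 deliver 3→0: ·
e19 deliver 2→0: ·
e20 propose(2,'r'): ·
e21 deliver 2→0: ·
e22 deliver 2→3: ·
e23 deliver 2→1: ·
e24 deliver 2→1: ·

no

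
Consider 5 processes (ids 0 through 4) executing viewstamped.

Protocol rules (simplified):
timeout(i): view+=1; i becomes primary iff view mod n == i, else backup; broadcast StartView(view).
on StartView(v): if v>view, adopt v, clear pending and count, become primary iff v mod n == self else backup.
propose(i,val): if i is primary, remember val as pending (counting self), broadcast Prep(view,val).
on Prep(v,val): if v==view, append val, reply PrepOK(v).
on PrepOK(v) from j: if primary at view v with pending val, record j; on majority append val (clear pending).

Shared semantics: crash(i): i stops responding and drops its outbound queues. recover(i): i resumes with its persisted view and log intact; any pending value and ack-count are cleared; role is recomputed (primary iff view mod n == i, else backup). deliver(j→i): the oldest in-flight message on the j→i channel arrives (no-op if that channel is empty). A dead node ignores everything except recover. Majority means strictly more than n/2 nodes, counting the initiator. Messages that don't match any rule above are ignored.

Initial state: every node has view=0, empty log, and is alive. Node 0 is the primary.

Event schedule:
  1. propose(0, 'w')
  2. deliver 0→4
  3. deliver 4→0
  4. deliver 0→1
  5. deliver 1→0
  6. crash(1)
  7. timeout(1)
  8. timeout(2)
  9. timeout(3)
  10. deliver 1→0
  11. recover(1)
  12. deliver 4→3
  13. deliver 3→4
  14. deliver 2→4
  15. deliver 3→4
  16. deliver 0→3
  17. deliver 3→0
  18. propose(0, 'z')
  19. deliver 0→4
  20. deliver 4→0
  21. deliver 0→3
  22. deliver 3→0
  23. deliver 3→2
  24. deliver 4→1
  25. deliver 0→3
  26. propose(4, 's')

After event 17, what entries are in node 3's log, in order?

1. propose(0,'w'):  nop
2. deliver 0→4:  <4:back v0 w>
3. deliver 4→0:  nop
4. deliver 0→1:  <1:back v0 w>
5. deliver 1→0:  <0:prim v0 w>
6. crash(1):  <1:✗back v0 w>
7. timeout(1):  nop
8. timeout(2):  <2:back v1 ->
9. timeout(3):  <3:back v1 ->
10. deliver 1→0:  nop
11. recover(1):  <1:back v0 w>
12. deliver 4→3:  nop
13. deliver 3→4:  <4:back v1 w>
14. deliver 2→4:  nop
15. deliver 3→4:  nop
16. deliver 0→3:  nop
17. deliver 3→0:  <0:back v1 w>

empty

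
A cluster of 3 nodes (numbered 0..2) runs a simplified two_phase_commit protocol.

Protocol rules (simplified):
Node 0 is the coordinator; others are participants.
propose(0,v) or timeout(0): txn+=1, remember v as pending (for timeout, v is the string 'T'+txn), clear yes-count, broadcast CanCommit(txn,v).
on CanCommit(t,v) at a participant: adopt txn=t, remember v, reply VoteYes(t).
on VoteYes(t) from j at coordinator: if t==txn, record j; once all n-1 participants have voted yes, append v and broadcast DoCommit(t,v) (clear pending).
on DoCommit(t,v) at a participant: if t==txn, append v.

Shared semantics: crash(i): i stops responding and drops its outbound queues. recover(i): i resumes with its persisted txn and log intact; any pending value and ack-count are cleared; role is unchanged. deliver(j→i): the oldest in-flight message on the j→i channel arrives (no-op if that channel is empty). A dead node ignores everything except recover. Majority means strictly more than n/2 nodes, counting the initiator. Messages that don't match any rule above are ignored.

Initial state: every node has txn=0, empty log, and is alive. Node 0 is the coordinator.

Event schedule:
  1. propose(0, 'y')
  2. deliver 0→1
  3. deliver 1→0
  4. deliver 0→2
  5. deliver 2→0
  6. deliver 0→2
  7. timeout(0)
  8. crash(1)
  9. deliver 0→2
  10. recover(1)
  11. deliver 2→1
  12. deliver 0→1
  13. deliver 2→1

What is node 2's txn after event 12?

2

[1] propose(0,'y') → N0(coor t1 [-])
[2] deliver 0→1 → N1(part t1 [-])
[3] deliver 1→0 → ∅
[4] deliver 0→2 → N2(part t1 [-])
[5] deliver 2→0 → N0(coor t1 [y])
[6] deliver 0→2 → N2(part t1 [y])
[7] timeout(0) → N0(coor t2 [y])
[8] crash(1) → N1(✗part t1 [-])
[9] deliver 0→2 → N2(part t2 [y])
[10] recover(1) → N1(part t1 [-])
[11] deliver 2→1 → ∅
[12] deliver 0→1 → N1(part t1 [y])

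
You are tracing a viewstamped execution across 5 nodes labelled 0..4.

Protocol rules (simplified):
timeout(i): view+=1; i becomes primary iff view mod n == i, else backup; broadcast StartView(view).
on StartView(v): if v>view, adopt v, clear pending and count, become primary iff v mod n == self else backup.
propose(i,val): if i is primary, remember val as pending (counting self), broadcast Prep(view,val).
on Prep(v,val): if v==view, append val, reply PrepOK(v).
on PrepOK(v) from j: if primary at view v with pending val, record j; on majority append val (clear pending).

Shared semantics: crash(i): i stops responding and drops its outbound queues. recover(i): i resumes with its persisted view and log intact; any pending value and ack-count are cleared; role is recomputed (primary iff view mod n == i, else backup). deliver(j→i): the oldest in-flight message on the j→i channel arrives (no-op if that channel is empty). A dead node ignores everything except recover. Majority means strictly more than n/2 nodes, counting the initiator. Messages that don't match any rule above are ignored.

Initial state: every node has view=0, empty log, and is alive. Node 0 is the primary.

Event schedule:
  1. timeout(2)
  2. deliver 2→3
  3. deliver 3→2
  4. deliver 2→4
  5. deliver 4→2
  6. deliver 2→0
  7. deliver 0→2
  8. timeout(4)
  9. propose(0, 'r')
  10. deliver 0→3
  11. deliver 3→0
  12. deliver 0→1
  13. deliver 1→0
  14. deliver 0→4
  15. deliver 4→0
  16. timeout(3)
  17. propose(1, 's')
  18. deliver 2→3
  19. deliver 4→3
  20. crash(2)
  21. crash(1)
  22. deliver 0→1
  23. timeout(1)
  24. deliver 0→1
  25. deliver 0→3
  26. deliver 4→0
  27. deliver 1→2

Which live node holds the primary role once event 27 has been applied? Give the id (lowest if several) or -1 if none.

e1 timeout(2): 2[back,v=1,-]
e2 deliver 2→3: 3[back,v=1,-]
e3 deliver 3→2: ·
e4 deliver 2→4: 4[back,v=1,-]
e5 deliver 4→2: ·
e6 deliver 2→0: 0[back,v=1,-]
e7 deliver 0→2: ·
e8 timeout(4): 4[back,v=2,-]
e9 propose(0,'r'): ·
e10 deliver 0→3: ·
e11 deliver 3→0: ·
e12 deliver 0→1: ·
e13 deliver 1→0: ·
e14 deliver 0→4: ·
e15 deliver 4→0: 0[back,v=2,-]
e16 timeout(3): 3[back,v=2,-]
e17 propose(1,'s'): ·
e18 deliver 2→3: ·
e19 deliver 4→3: ·
e20 crash(2): 2[✗back,v=1,-]
e21 crash(1): 1[✗back,v=0,-]
e22 deliver 0→1: ·
e23 timeout(1): ·
e24 deliver 0→1: ·
e25 deliver 0→3: ·
e26 deliver 4→0: ·
e27 deliver 1→2: ·

-1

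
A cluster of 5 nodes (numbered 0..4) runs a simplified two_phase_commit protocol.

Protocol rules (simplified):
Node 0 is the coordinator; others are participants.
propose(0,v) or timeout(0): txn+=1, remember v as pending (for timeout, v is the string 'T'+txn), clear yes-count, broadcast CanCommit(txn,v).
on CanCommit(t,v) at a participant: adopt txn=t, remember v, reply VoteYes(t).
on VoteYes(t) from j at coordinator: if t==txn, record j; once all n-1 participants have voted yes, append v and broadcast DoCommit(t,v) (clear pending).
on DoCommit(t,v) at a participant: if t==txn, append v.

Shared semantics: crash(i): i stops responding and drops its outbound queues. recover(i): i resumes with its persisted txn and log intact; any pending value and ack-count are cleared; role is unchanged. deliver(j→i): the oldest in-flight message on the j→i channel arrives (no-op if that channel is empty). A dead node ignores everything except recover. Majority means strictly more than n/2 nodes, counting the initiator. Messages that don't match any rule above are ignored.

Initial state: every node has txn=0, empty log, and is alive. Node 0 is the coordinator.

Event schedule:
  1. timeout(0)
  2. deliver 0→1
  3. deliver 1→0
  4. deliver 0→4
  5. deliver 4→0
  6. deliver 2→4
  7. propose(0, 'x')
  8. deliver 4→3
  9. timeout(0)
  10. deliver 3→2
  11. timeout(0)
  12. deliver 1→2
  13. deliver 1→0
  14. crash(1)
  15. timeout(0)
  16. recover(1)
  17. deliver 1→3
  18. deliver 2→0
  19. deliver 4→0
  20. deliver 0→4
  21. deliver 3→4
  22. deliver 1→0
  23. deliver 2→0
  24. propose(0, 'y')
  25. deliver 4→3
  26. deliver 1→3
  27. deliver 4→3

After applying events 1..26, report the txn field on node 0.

step 1 timeout(0): 0={coor,t=1,log=-}
step 2 deliver 0→1: 1={part,t=1,log=-}
step 3 deliver 1→0: —
step 4 deliver 0→4: 4={part,t=1,log=-}
step 5 deliver 4→0: —
step 6 deliver 2→4: —
step 7 propose(0,'x'): 0={coor,t=2,log=-}
step 8 deliver 4→3: —
step 9 timeout(0): 0={coor,t=3,log=-}
step 10 deliver 3→2: —
step 11 timeout(0): 0={coor,t=4,log=-}
step 12 deliver 1→2: —
step 13 deliver 1→0: —
step 14 crash(1): 1={✗part,t=1,log=-}
step 15 timeout(0): 0={coor,t=5,log=-}
step 16 recover(1): 1={part,t=1,log=-}
step 17 deliver 1→3: —
step 18 deliver 2→0: —
step 19 deliver 4→0: —
step 20 deliver 0→4: 4={part,t=2,log=-}
step 21 deliver 3→4: —
step 22 deliver 1→0: —
step 23 deliver 2→0: —
step 24 propose(0,'y'): 0={coor,t=6,log=-}
step 25 deliver 4→3: —
step 26 deliver 1→3: —

6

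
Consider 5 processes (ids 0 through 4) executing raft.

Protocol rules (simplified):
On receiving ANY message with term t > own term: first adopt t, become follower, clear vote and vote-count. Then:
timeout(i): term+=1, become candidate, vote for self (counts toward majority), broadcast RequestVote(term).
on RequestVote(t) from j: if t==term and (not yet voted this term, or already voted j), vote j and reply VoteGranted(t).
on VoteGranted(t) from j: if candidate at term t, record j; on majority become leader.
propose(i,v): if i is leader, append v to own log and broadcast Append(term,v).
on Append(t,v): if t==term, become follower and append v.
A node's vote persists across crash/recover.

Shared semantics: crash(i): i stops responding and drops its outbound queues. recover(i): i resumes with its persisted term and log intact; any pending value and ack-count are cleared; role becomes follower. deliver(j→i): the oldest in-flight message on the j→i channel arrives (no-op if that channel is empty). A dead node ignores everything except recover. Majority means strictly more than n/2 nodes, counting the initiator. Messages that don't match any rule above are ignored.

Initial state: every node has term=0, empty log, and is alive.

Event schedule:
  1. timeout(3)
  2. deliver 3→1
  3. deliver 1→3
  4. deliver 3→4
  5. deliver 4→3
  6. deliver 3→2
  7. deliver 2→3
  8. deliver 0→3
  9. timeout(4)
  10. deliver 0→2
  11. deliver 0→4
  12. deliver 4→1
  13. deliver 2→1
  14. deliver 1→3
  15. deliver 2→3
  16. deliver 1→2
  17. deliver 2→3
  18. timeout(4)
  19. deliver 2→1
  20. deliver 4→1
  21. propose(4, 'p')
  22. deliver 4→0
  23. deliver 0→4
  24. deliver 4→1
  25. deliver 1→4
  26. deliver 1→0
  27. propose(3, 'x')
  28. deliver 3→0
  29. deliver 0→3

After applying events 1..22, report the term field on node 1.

3

1. timeout(3):  <3:cand t1 ->
2. deliver 3→1:  <1:foll t1 ->
3. deliver 1→3:  nop
4. deliver 3→4:  <4:foll t1 ->
5. deliver 4→3:  <3:lead t1 ->
6. deliver 3→2:  <2:foll t1 ->
7. deliver 2→3:  nop
8. deliver 0→3:  nop
9. timeout(4):  <4:cand t2 ->
10. deliver 0→2:  nop
11. deliver 0→4:  nop
12. deliver 4→1:  <1:foll t2 ->
13. deliver 2→1:  nop
14. deliver 1→3:  nop
15. deliver 2→3:  nop
16. deliver 1→2:  nop
17. deliver 2→3:  nop
18. timeout(4):  <4:cand t3 ->
19. deliver 2→1:  nop
20. deliver 4→1:  <1:foll t3 ->
21. propose(4,'p'):  nop
22. deliver 4→0:  <0:foll t2 ->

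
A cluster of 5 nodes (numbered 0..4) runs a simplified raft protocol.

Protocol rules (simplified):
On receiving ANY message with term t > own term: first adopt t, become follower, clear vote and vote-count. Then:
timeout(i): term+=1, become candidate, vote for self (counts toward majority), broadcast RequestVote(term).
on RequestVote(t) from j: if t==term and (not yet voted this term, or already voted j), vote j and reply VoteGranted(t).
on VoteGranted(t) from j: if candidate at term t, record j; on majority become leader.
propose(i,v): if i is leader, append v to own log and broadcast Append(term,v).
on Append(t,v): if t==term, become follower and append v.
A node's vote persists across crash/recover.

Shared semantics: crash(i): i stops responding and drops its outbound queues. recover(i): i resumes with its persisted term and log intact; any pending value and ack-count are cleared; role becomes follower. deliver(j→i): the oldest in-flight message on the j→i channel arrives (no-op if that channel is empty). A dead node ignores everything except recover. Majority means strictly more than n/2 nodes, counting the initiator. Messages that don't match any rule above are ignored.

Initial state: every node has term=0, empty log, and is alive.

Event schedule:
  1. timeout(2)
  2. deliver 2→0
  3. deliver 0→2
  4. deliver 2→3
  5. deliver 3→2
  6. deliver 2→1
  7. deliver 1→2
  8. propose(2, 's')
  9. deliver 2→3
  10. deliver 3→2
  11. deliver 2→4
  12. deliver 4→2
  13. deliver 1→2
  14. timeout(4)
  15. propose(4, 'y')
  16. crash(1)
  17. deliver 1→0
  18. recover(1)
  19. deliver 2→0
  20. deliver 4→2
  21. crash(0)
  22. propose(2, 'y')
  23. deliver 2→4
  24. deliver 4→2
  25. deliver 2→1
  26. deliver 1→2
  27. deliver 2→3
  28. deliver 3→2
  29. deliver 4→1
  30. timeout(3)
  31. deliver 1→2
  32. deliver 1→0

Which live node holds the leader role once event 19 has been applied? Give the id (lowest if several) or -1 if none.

2

after 1 — timeout(2): n2:cand/t1/[-]
after 2 — deliver 2→0: n0:foll/t1/[-]
after 3 — deliver 0→2: ·
after 4 — deliver 2→3: n3:foll/t1/[-]
after 5 — deliver 3→2: n2:lead/t1/[-]
after 6 — deliver 2→1: n1:foll/t1/[-]
after 7 — deliver 1→2: ·
after 8 — propose(2,'s'): n2:lead/t1/[s]
after 9 — deliver 2→3: n3:foll/t1/[s]
after 10 — deliver 3→2: ·
after 11 — deliver 2→4: n4:foll/t1/[-]
after 12 — deliver 4→2: ·
after 13 — deliver 1→2: ·
after 14 — timeout(4): n4:cand/t2/[-]
after 15 — propose(4,'y'): ·
after 16 — crash(1): n1:✗foll/t1/[-]
after 17 — deliver 1→0: ·
after 18 — recover(1): n1:foll/t1/[-]
after 19 — deliver 2→0: n0:foll/t1/[s]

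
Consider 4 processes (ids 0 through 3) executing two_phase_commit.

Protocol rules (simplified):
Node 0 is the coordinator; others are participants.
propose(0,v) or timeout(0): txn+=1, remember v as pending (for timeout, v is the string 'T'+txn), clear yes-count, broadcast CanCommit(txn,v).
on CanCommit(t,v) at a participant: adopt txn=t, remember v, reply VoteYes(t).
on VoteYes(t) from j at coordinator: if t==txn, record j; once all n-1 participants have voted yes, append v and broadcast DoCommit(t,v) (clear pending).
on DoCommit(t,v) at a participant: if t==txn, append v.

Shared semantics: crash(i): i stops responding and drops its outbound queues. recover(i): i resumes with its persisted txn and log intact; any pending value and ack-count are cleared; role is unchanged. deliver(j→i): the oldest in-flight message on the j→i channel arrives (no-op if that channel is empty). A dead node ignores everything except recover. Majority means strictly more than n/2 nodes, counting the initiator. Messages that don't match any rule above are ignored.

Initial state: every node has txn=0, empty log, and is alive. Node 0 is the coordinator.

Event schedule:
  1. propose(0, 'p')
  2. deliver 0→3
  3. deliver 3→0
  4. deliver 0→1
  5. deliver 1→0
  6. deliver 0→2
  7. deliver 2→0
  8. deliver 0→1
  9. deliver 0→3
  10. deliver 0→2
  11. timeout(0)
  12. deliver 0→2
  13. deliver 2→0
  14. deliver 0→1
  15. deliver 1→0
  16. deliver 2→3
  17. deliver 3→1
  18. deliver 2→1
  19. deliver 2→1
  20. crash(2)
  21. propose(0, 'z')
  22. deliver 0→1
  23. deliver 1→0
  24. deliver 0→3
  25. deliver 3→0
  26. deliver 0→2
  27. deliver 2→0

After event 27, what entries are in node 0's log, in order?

step 1 propose(0,'p'): 0={coor,t=1,log=-}
step 2 deliver 0→3: 3={part,t=1,log=-}
step 3 deliver 3→0: —
step 4 deliver 0→1: 1={part,t=1,log=-}
step 5 deliver 1→0: —
step 6 deliver 0→2: 2={part,t=1,log=-}
step 7 deliver 2→0: 0={coor,t=1,log=p}
step 8 deliver 0→1: 1={part,t=1,log=p}
step 9 deliver 0→3: 3={part,t=1,log=p}
step 10 deliver 0→2: 2={part,t=1,log=p}
step 11 timeout(0): 0={coor,t=2,log=p}
step 12 deliver 0→2: 2={part,t=2,log=p}
step 13 deliver 2→0: —
step 14 deliver 0→1: 1={part,t=2,log=p}
step 15 deliver 1→0: —
step 16 deliver 2→3: —
step 17 deliver 3→1: —
step 18 deliver 2→1: —
step 19 deliver 2→1: —
step 20 crash(2): 2={✗part,t=2,log=p}
step 21 propose(0,'z'): 0={coor,t=3,log=p}
step 22 deliver 0→1: 1={part,t=3,log=p}
step 23 deliver 1→0: —
step 24 deliver 0→3: 3={part,t=2,log=p}
step 25 deliver 3→0: —
step 26 deliver 0→2: —
step 27 deliver 2→0: —

p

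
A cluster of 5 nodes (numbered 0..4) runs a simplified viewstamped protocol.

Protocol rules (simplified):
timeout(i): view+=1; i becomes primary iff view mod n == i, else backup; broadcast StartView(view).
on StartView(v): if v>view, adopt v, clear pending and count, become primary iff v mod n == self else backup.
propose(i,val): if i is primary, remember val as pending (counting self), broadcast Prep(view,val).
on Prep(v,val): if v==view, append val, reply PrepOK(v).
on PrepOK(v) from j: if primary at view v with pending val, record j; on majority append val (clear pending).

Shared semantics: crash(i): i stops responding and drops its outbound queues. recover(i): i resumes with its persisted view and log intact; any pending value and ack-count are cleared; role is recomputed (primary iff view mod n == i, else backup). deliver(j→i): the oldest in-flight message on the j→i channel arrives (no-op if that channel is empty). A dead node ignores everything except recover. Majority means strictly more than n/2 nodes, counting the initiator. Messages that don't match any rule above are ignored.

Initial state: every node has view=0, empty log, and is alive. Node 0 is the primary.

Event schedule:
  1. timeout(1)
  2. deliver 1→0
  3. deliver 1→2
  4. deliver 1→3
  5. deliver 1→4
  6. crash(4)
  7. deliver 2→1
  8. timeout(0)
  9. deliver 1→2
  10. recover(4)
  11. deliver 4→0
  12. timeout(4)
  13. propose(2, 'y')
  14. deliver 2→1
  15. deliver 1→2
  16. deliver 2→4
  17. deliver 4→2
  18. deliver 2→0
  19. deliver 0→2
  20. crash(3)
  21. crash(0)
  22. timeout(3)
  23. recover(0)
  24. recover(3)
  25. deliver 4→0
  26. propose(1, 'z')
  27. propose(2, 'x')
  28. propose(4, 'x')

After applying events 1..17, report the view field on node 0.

e1 timeout(1): 1[prim,v=1,-]
e2 deliver 1→0: 0[back,v=1,-]
e3 deliver 1→2: 2[back,v=1,-]
e4 deliver 1→3: 3[back,v=1,-]
e5 deliver 1→4: 4[back,v=1,-]
e6 crash(4): 4[✗back,v=1,-]
e7 deliver 2→1: ·
e8 timeout(0): 0[back,v=2,-]
e9 deliver 1→2: ·
e10 recover(4): 4[back,v=1,-]
e11 deliver 4→0: ·
e12 timeout(4): 4[back,v=2,-]
e13 propose(2,'y'): ·
e14 deliver 2→1: ·
e15 deliver 1→2: ·
e16 deliver 2→4: ·
e17 deliver 4→2: 2[prim,v=2,-]

2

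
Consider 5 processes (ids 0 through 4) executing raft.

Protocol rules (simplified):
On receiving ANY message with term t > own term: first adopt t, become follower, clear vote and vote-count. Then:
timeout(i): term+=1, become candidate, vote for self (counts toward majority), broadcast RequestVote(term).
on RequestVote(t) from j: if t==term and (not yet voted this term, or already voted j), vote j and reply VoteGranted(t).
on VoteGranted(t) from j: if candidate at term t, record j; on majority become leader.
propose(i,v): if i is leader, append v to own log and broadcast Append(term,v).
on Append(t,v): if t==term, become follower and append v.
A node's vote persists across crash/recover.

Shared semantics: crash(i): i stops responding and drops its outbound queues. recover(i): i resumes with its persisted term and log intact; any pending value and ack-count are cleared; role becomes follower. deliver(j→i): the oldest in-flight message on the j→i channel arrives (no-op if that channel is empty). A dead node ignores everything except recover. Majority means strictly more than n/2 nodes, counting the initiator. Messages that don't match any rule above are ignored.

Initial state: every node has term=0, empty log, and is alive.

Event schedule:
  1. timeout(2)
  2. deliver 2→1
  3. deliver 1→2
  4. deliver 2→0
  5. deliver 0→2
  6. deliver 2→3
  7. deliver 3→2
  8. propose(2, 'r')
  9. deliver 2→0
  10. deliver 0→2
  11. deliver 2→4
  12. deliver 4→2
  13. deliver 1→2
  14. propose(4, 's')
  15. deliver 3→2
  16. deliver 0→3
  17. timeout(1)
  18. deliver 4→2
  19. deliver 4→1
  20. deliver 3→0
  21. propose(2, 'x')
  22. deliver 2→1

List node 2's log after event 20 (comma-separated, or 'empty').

r

1. timeout(2):  <2:cand t1 ->
2. deliver 2→1:  <1:foll t1 ->
3. deliver 1→2:  nop
4. deliver 2→0:  <0:foll t1 ->
5. deliver 0→2:  <2:lead t1 ->
6. deliver 2→3:  <3:foll t1 ->
7. deliver 3→2:  nop
8. propose(2,'r'):  <2:lead t1 r>
9. deliver 2→0:  <0:foll t1 r>
10. deliver 0→2:  nop
11. deliver 2→4:  <4:foll t1 ->
12. deliver 4→2:  nop
13. deliver 1→2:  nop
14. propose(4,'s'):  nop
15. deliver 3→2:  nop
16. deliver 0→3:  nop
17. timeout(1):  <1:cand t2 ->
18. deliver 4→2:  nop
19. deliver 4→1:  nop
20. deliver 3→0:  nop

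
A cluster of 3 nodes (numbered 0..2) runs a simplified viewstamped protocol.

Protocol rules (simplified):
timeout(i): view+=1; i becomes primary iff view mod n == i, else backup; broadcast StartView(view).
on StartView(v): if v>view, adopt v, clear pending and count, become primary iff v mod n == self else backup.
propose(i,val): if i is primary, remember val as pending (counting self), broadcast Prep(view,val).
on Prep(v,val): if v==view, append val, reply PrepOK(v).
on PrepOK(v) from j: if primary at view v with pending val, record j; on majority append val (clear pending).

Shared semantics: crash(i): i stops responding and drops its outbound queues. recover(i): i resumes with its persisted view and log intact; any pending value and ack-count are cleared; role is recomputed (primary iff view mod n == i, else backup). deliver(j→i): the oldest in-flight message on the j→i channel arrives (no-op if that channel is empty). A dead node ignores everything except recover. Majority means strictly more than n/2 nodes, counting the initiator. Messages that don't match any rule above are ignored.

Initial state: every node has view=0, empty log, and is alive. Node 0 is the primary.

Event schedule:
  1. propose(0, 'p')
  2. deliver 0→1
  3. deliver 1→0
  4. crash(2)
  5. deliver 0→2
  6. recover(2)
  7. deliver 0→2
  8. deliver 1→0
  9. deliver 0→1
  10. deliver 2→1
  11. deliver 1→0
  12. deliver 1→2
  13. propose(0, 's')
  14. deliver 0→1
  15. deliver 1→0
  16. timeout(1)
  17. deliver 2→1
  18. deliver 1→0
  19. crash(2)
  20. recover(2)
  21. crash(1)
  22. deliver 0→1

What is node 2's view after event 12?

1. propose(0,'p'):  nop
2. deliver 0→1:  <1:back v0 p>
3. deliver 1→0:  <0:prim v0 p>
4. crash(2):  <2:✗back v0 ->
5. deliver 0→2:  nop
6. recover(2):  <2:back v0 ->
7. deliver 0→2:  <2:back v0 p>
8. deliver 1→0:  nop
9. deliver 0→1:  nop
10. deliver 2→1:  nop
11. deliver 1→0:  nop
12. deliver 1→2:  nop

0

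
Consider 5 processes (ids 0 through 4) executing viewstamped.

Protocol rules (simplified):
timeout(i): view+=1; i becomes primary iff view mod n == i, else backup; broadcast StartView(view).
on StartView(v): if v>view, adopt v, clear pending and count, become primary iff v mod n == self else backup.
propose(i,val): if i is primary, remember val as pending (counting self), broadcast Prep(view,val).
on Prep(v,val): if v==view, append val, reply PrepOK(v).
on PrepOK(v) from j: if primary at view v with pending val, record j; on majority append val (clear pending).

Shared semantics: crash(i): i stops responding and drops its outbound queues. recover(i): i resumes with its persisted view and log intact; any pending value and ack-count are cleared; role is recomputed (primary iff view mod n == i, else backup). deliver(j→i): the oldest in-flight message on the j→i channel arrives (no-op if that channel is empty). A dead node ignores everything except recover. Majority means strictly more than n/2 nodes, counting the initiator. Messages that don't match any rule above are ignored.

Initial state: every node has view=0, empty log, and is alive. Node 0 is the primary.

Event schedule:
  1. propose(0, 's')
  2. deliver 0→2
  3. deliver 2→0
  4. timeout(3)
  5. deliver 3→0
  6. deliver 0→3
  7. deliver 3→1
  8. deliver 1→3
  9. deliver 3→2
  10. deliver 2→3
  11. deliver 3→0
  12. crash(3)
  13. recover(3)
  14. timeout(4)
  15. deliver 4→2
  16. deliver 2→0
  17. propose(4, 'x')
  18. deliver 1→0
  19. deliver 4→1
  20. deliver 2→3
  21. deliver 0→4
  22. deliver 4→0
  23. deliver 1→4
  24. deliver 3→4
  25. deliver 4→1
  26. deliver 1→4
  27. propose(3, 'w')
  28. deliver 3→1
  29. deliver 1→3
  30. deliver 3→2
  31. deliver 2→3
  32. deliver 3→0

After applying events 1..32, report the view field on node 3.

e1 propose(0,'s'): ·
e2 deliver 0→2: 2[back,v=0,s]
e3 deliver 2→0: ·
e4 timeout(3): 3[back,v=1,-]
e5 deliver 3→0: 0[back,v=1,-]
e6 deliver 0→3: ·
e7 deliver 3→1: 1[prim,v=1,-]
e8 deliver 1→3: ·
e9 deliver 3→2: 2[back,v=1,s]
e10 deliver 2→3: ·
e11 deliver 3→0: ·
e12 crash(3): 3[✗back,v=1,-]
e13 recover(3): 3[back,v=1,-]
e14 timeout(4): 4[back,v=1,-]
e15 deliver 4→2: ·
e16 deliver 2→0: ·
e17 propose(4,'x'): ·
e18 deliver 1→0: ·
e19 deliver 4→1: ·
e20 deliver 2→3: ·
e21 deliver 0→4: ·
e22 deliver 4→0: ·
e23 deliver 1→4: ·
e24 deliver 3→4: ·
e25 deliver 4→1: ·
e26 deliver 1→4: ·
e27 propose(3,'w'): ·
e28 deliver 3→1: ·
e29 deliver 1→3: ·
e30 deliver 3→2: ·
e31 deliver 2→3: ·
e32 deliver 3→0: ·

1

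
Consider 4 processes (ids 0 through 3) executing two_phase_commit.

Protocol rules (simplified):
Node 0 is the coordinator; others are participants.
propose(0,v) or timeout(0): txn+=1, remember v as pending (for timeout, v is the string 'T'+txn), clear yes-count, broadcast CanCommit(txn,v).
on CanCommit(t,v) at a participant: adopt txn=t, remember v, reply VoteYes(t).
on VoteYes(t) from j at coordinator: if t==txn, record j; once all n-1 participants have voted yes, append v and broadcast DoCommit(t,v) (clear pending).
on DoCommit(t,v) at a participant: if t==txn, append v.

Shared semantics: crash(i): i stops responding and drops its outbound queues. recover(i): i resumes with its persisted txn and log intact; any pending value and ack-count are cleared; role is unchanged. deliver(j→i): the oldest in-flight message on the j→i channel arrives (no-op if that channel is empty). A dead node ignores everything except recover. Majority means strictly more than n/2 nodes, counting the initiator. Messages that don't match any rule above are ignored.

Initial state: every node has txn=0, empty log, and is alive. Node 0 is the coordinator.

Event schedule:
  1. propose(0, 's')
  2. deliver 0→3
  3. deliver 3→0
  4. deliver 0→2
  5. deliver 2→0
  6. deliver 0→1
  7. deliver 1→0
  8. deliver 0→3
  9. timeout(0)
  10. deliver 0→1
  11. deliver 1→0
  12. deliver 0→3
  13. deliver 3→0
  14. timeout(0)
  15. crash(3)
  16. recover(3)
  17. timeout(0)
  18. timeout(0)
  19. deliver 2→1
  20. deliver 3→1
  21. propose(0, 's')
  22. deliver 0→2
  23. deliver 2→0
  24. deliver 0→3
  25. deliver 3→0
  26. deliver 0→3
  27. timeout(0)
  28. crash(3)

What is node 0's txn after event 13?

2

1. propose(0,'s'):  <0:coor t1 ->
2. deliver 0→3:  <3:part t1 ->
3. deliver 3→0:  nop
4. deliver 0→2:  <2:part t1 ->
5. deliver 2→0:  nop
6. deliver 0→1:  <1:part t1 ->
7. deliver 1→0:  <0:coor t1 s>
8. deliver 0→3:  <3:part t1 s>
9. timeout(0):  <0:coor t2 s>
10. deliver 0→1:  <1:part t1 s>
11. deliver 1→0:  nop
12. deliver 0→3:  <3:part t2 s>
13. deliver 3→0:  nop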